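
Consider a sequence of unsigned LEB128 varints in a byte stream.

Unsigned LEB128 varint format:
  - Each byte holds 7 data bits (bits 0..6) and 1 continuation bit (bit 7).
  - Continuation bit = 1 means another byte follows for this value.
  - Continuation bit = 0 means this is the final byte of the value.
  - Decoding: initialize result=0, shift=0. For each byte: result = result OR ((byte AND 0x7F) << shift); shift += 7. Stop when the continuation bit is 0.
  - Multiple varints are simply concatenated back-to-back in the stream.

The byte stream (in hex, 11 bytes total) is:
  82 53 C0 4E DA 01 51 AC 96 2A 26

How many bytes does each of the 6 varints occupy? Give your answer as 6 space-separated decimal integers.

Answer: 2 2 2 1 3 1

Derivation:
  byte[0]=0x82 cont=1 payload=0x02=2: acc |= 2<<0 -> acc=2 shift=7
  byte[1]=0x53 cont=0 payload=0x53=83: acc |= 83<<7 -> acc=10626 shift=14 [end]
Varint 1: bytes[0:2] = 82 53 -> value 10626 (2 byte(s))
  byte[2]=0xC0 cont=1 payload=0x40=64: acc |= 64<<0 -> acc=64 shift=7
  byte[3]=0x4E cont=0 payload=0x4E=78: acc |= 78<<7 -> acc=10048 shift=14 [end]
Varint 2: bytes[2:4] = C0 4E -> value 10048 (2 byte(s))
  byte[4]=0xDA cont=1 payload=0x5A=90: acc |= 90<<0 -> acc=90 shift=7
  byte[5]=0x01 cont=0 payload=0x01=1: acc |= 1<<7 -> acc=218 shift=14 [end]
Varint 3: bytes[4:6] = DA 01 -> value 218 (2 byte(s))
  byte[6]=0x51 cont=0 payload=0x51=81: acc |= 81<<0 -> acc=81 shift=7 [end]
Varint 4: bytes[6:7] = 51 -> value 81 (1 byte(s))
  byte[7]=0xAC cont=1 payload=0x2C=44: acc |= 44<<0 -> acc=44 shift=7
  byte[8]=0x96 cont=1 payload=0x16=22: acc |= 22<<7 -> acc=2860 shift=14
  byte[9]=0x2A cont=0 payload=0x2A=42: acc |= 42<<14 -> acc=690988 shift=21 [end]
Varint 5: bytes[7:10] = AC 96 2A -> value 690988 (3 byte(s))
  byte[10]=0x26 cont=0 payload=0x26=38: acc |= 38<<0 -> acc=38 shift=7 [end]
Varint 6: bytes[10:11] = 26 -> value 38 (1 byte(s))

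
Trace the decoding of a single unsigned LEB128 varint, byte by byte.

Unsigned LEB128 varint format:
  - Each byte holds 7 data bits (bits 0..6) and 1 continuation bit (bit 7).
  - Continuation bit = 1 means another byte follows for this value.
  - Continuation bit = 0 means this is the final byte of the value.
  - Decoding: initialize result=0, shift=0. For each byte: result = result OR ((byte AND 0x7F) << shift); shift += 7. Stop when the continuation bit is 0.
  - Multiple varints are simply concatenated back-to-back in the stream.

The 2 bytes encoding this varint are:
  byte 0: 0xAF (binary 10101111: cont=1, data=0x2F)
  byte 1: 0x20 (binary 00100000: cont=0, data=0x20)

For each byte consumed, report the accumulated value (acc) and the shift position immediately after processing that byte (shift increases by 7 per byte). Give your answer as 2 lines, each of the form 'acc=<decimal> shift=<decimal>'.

byte 0=0xAF: payload=0x2F=47, contrib = 47<<0 = 47; acc -> 47, shift -> 7
byte 1=0x20: payload=0x20=32, contrib = 32<<7 = 4096; acc -> 4143, shift -> 14

Answer: acc=47 shift=7
acc=4143 shift=14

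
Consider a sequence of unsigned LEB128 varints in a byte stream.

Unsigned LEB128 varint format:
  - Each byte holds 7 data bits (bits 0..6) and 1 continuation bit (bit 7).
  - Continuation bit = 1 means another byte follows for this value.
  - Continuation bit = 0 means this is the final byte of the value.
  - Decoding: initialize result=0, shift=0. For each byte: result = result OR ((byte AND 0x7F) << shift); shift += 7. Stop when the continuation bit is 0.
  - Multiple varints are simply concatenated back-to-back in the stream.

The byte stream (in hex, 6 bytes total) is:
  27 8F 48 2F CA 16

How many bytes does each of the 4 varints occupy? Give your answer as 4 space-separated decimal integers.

Answer: 1 2 1 2

Derivation:
  byte[0]=0x27 cont=0 payload=0x27=39: acc |= 39<<0 -> acc=39 shift=7 [end]
Varint 1: bytes[0:1] = 27 -> value 39 (1 byte(s))
  byte[1]=0x8F cont=1 payload=0x0F=15: acc |= 15<<0 -> acc=15 shift=7
  byte[2]=0x48 cont=0 payload=0x48=72: acc |= 72<<7 -> acc=9231 shift=14 [end]
Varint 2: bytes[1:3] = 8F 48 -> value 9231 (2 byte(s))
  byte[3]=0x2F cont=0 payload=0x2F=47: acc |= 47<<0 -> acc=47 shift=7 [end]
Varint 3: bytes[3:4] = 2F -> value 47 (1 byte(s))
  byte[4]=0xCA cont=1 payload=0x4A=74: acc |= 74<<0 -> acc=74 shift=7
  byte[5]=0x16 cont=0 payload=0x16=22: acc |= 22<<7 -> acc=2890 shift=14 [end]
Varint 4: bytes[4:6] = CA 16 -> value 2890 (2 byte(s))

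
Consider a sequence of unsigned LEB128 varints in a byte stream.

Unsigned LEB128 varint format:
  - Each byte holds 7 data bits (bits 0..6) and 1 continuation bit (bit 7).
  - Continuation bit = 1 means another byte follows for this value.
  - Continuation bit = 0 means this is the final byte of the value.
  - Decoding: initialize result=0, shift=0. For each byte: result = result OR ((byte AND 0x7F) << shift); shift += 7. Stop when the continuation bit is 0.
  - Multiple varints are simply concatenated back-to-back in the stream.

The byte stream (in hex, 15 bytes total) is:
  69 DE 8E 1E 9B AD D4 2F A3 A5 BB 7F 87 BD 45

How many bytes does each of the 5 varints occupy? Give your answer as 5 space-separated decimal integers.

  byte[0]=0x69 cont=0 payload=0x69=105: acc |= 105<<0 -> acc=105 shift=7 [end]
Varint 1: bytes[0:1] = 69 -> value 105 (1 byte(s))
  byte[1]=0xDE cont=1 payload=0x5E=94: acc |= 94<<0 -> acc=94 shift=7
  byte[2]=0x8E cont=1 payload=0x0E=14: acc |= 14<<7 -> acc=1886 shift=14
  byte[3]=0x1E cont=0 payload=0x1E=30: acc |= 30<<14 -> acc=493406 shift=21 [end]
Varint 2: bytes[1:4] = DE 8E 1E -> value 493406 (3 byte(s))
  byte[4]=0x9B cont=1 payload=0x1B=27: acc |= 27<<0 -> acc=27 shift=7
  byte[5]=0xAD cont=1 payload=0x2D=45: acc |= 45<<7 -> acc=5787 shift=14
  byte[6]=0xD4 cont=1 payload=0x54=84: acc |= 84<<14 -> acc=1382043 shift=21
  byte[7]=0x2F cont=0 payload=0x2F=47: acc |= 47<<21 -> acc=99948187 shift=28 [end]
Varint 3: bytes[4:8] = 9B AD D4 2F -> value 99948187 (4 byte(s))
  byte[8]=0xA3 cont=1 payload=0x23=35: acc |= 35<<0 -> acc=35 shift=7
  byte[9]=0xA5 cont=1 payload=0x25=37: acc |= 37<<7 -> acc=4771 shift=14
  byte[10]=0xBB cont=1 payload=0x3B=59: acc |= 59<<14 -> acc=971427 shift=21
  byte[11]=0x7F cont=0 payload=0x7F=127: acc |= 127<<21 -> acc=267309731 shift=28 [end]
Varint 4: bytes[8:12] = A3 A5 BB 7F -> value 267309731 (4 byte(s))
  byte[12]=0x87 cont=1 payload=0x07=7: acc |= 7<<0 -> acc=7 shift=7
  byte[13]=0xBD cont=1 payload=0x3D=61: acc |= 61<<7 -> acc=7815 shift=14
  byte[14]=0x45 cont=0 payload=0x45=69: acc |= 69<<14 -> acc=1138311 shift=21 [end]
Varint 5: bytes[12:15] = 87 BD 45 -> value 1138311 (3 byte(s))

Answer: 1 3 4 4 3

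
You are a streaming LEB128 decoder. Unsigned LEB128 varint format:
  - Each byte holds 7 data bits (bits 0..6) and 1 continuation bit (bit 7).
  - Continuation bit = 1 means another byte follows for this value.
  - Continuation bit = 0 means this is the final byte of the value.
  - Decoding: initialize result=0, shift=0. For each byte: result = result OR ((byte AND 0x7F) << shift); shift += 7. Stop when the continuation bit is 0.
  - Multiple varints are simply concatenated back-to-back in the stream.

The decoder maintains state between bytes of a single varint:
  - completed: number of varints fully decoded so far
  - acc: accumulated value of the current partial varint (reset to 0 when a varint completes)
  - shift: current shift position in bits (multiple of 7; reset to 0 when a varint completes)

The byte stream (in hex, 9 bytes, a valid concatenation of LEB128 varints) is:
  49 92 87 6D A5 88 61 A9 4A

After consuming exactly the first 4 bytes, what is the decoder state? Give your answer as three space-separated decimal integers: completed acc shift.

byte[0]=0x49 cont=0 payload=0x49: varint #1 complete (value=73); reset -> completed=1 acc=0 shift=0
byte[1]=0x92 cont=1 payload=0x12: acc |= 18<<0 -> completed=1 acc=18 shift=7
byte[2]=0x87 cont=1 payload=0x07: acc |= 7<<7 -> completed=1 acc=914 shift=14
byte[3]=0x6D cont=0 payload=0x6D: varint #2 complete (value=1786770); reset -> completed=2 acc=0 shift=0

Answer: 2 0 0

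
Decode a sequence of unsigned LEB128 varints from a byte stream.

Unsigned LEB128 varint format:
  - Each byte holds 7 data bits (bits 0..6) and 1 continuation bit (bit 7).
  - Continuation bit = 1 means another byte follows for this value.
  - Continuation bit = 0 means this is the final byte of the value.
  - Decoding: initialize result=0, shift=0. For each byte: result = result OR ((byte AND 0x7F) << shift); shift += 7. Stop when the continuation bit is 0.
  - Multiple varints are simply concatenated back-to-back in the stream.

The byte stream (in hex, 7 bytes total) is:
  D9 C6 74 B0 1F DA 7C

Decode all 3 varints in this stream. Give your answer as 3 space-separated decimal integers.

Answer: 1909593 4016 15962

Derivation:
  byte[0]=0xD9 cont=1 payload=0x59=89: acc |= 89<<0 -> acc=89 shift=7
  byte[1]=0xC6 cont=1 payload=0x46=70: acc |= 70<<7 -> acc=9049 shift=14
  byte[2]=0x74 cont=0 payload=0x74=116: acc |= 116<<14 -> acc=1909593 shift=21 [end]
Varint 1: bytes[0:3] = D9 C6 74 -> value 1909593 (3 byte(s))
  byte[3]=0xB0 cont=1 payload=0x30=48: acc |= 48<<0 -> acc=48 shift=7
  byte[4]=0x1F cont=0 payload=0x1F=31: acc |= 31<<7 -> acc=4016 shift=14 [end]
Varint 2: bytes[3:5] = B0 1F -> value 4016 (2 byte(s))
  byte[5]=0xDA cont=1 payload=0x5A=90: acc |= 90<<0 -> acc=90 shift=7
  byte[6]=0x7C cont=0 payload=0x7C=124: acc |= 124<<7 -> acc=15962 shift=14 [end]
Varint 3: bytes[5:7] = DA 7C -> value 15962 (2 byte(s))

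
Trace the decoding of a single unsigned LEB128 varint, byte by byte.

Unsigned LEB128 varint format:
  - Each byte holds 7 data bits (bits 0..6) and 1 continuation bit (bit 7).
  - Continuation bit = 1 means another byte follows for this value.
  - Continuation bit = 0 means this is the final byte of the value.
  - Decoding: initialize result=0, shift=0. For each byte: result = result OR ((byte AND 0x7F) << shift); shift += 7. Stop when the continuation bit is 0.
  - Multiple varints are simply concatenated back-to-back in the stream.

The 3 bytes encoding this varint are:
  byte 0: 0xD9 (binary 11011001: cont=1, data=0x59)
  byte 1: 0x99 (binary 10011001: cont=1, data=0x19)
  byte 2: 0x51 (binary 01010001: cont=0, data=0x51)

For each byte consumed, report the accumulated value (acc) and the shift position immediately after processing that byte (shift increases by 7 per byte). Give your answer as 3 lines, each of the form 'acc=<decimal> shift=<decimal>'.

Answer: acc=89 shift=7
acc=3289 shift=14
acc=1330393 shift=21

Derivation:
byte 0=0xD9: payload=0x59=89, contrib = 89<<0 = 89; acc -> 89, shift -> 7
byte 1=0x99: payload=0x19=25, contrib = 25<<7 = 3200; acc -> 3289, shift -> 14
byte 2=0x51: payload=0x51=81, contrib = 81<<14 = 1327104; acc -> 1330393, shift -> 21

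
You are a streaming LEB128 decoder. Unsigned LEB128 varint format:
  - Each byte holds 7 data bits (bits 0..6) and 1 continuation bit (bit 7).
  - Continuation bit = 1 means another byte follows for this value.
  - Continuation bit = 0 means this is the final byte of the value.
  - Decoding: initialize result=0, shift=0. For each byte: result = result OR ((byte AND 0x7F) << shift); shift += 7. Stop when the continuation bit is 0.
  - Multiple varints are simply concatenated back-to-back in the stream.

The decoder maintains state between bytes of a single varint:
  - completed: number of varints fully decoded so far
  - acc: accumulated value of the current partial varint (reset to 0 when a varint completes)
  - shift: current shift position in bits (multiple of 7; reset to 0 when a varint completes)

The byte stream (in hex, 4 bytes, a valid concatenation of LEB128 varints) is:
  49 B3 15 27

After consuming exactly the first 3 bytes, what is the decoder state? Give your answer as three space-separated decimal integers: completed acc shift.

byte[0]=0x49 cont=0 payload=0x49: varint #1 complete (value=73); reset -> completed=1 acc=0 shift=0
byte[1]=0xB3 cont=1 payload=0x33: acc |= 51<<0 -> completed=1 acc=51 shift=7
byte[2]=0x15 cont=0 payload=0x15: varint #2 complete (value=2739); reset -> completed=2 acc=0 shift=0

Answer: 2 0 0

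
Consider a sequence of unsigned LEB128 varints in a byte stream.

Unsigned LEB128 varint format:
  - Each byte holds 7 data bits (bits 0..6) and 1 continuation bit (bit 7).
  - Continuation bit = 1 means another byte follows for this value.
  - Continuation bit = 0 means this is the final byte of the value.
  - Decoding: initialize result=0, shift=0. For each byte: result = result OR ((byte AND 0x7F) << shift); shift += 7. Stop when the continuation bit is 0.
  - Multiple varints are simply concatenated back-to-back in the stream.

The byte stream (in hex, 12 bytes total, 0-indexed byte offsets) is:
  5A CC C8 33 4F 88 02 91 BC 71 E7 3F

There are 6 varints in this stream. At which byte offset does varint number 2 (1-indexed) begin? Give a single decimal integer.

  byte[0]=0x5A cont=0 payload=0x5A=90: acc |= 90<<0 -> acc=90 shift=7 [end]
Varint 1: bytes[0:1] = 5A -> value 90 (1 byte(s))
  byte[1]=0xCC cont=1 payload=0x4C=76: acc |= 76<<0 -> acc=76 shift=7
  byte[2]=0xC8 cont=1 payload=0x48=72: acc |= 72<<7 -> acc=9292 shift=14
  byte[3]=0x33 cont=0 payload=0x33=51: acc |= 51<<14 -> acc=844876 shift=21 [end]
Varint 2: bytes[1:4] = CC C8 33 -> value 844876 (3 byte(s))
  byte[4]=0x4F cont=0 payload=0x4F=79: acc |= 79<<0 -> acc=79 shift=7 [end]
Varint 3: bytes[4:5] = 4F -> value 79 (1 byte(s))
  byte[5]=0x88 cont=1 payload=0x08=8: acc |= 8<<0 -> acc=8 shift=7
  byte[6]=0x02 cont=0 payload=0x02=2: acc |= 2<<7 -> acc=264 shift=14 [end]
Varint 4: bytes[5:7] = 88 02 -> value 264 (2 byte(s))
  byte[7]=0x91 cont=1 payload=0x11=17: acc |= 17<<0 -> acc=17 shift=7
  byte[8]=0xBC cont=1 payload=0x3C=60: acc |= 60<<7 -> acc=7697 shift=14
  byte[9]=0x71 cont=0 payload=0x71=113: acc |= 113<<14 -> acc=1859089 shift=21 [end]
Varint 5: bytes[7:10] = 91 BC 71 -> value 1859089 (3 byte(s))
  byte[10]=0xE7 cont=1 payload=0x67=103: acc |= 103<<0 -> acc=103 shift=7
  byte[11]=0x3F cont=0 payload=0x3F=63: acc |= 63<<7 -> acc=8167 shift=14 [end]
Varint 6: bytes[10:12] = E7 3F -> value 8167 (2 byte(s))

Answer: 1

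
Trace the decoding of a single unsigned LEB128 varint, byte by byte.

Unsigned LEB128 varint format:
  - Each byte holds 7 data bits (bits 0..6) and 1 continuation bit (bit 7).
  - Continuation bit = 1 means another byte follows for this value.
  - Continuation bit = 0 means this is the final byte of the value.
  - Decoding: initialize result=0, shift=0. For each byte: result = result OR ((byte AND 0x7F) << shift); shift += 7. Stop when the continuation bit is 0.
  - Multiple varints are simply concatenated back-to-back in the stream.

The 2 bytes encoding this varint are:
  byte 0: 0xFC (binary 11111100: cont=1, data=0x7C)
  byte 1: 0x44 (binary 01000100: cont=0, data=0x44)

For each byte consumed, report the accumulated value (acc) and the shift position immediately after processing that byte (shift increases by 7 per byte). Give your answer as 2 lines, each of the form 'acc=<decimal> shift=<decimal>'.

Answer: acc=124 shift=7
acc=8828 shift=14

Derivation:
byte 0=0xFC: payload=0x7C=124, contrib = 124<<0 = 124; acc -> 124, shift -> 7
byte 1=0x44: payload=0x44=68, contrib = 68<<7 = 8704; acc -> 8828, shift -> 14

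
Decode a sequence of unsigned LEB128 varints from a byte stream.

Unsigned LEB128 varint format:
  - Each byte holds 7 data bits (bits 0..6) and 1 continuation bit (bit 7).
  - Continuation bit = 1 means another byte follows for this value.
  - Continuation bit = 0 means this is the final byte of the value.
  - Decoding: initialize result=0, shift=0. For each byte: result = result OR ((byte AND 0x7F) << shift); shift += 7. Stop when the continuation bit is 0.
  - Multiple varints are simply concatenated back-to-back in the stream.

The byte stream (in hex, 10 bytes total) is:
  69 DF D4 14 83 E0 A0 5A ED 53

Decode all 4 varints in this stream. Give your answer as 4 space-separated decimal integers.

  byte[0]=0x69 cont=0 payload=0x69=105: acc |= 105<<0 -> acc=105 shift=7 [end]
Varint 1: bytes[0:1] = 69 -> value 105 (1 byte(s))
  byte[1]=0xDF cont=1 payload=0x5F=95: acc |= 95<<0 -> acc=95 shift=7
  byte[2]=0xD4 cont=1 payload=0x54=84: acc |= 84<<7 -> acc=10847 shift=14
  byte[3]=0x14 cont=0 payload=0x14=20: acc |= 20<<14 -> acc=338527 shift=21 [end]
Varint 2: bytes[1:4] = DF D4 14 -> value 338527 (3 byte(s))
  byte[4]=0x83 cont=1 payload=0x03=3: acc |= 3<<0 -> acc=3 shift=7
  byte[5]=0xE0 cont=1 payload=0x60=96: acc |= 96<<7 -> acc=12291 shift=14
  byte[6]=0xA0 cont=1 payload=0x20=32: acc |= 32<<14 -> acc=536579 shift=21
  byte[7]=0x5A cont=0 payload=0x5A=90: acc |= 90<<21 -> acc=189280259 shift=28 [end]
Varint 3: bytes[4:8] = 83 E0 A0 5A -> value 189280259 (4 byte(s))
  byte[8]=0xED cont=1 payload=0x6D=109: acc |= 109<<0 -> acc=109 shift=7
  byte[9]=0x53 cont=0 payload=0x53=83: acc |= 83<<7 -> acc=10733 shift=14 [end]
Varint 4: bytes[8:10] = ED 53 -> value 10733 (2 byte(s))

Answer: 105 338527 189280259 10733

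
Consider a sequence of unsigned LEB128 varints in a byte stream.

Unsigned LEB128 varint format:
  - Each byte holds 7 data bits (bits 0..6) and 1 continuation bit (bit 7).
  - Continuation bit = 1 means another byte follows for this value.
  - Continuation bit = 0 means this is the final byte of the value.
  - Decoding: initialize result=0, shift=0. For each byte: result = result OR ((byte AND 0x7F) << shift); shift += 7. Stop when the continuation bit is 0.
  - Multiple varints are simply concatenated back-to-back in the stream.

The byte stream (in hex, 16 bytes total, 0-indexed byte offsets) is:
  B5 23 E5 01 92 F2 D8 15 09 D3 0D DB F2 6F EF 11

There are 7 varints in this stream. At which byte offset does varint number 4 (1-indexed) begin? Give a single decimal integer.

Answer: 8

Derivation:
  byte[0]=0xB5 cont=1 payload=0x35=53: acc |= 53<<0 -> acc=53 shift=7
  byte[1]=0x23 cont=0 payload=0x23=35: acc |= 35<<7 -> acc=4533 shift=14 [end]
Varint 1: bytes[0:2] = B5 23 -> value 4533 (2 byte(s))
  byte[2]=0xE5 cont=1 payload=0x65=101: acc |= 101<<0 -> acc=101 shift=7
  byte[3]=0x01 cont=0 payload=0x01=1: acc |= 1<<7 -> acc=229 shift=14 [end]
Varint 2: bytes[2:4] = E5 01 -> value 229 (2 byte(s))
  byte[4]=0x92 cont=1 payload=0x12=18: acc |= 18<<0 -> acc=18 shift=7
  byte[5]=0xF2 cont=1 payload=0x72=114: acc |= 114<<7 -> acc=14610 shift=14
  byte[6]=0xD8 cont=1 payload=0x58=88: acc |= 88<<14 -> acc=1456402 shift=21
  byte[7]=0x15 cont=0 payload=0x15=21: acc |= 21<<21 -> acc=45496594 shift=28 [end]
Varint 3: bytes[4:8] = 92 F2 D8 15 -> value 45496594 (4 byte(s))
  byte[8]=0x09 cont=0 payload=0x09=9: acc |= 9<<0 -> acc=9 shift=7 [end]
Varint 4: bytes[8:9] = 09 -> value 9 (1 byte(s))
  byte[9]=0xD3 cont=1 payload=0x53=83: acc |= 83<<0 -> acc=83 shift=7
  byte[10]=0x0D cont=0 payload=0x0D=13: acc |= 13<<7 -> acc=1747 shift=14 [end]
Varint 5: bytes[9:11] = D3 0D -> value 1747 (2 byte(s))
  byte[11]=0xDB cont=1 payload=0x5B=91: acc |= 91<<0 -> acc=91 shift=7
  byte[12]=0xF2 cont=1 payload=0x72=114: acc |= 114<<7 -> acc=14683 shift=14
  byte[13]=0x6F cont=0 payload=0x6F=111: acc |= 111<<14 -> acc=1833307 shift=21 [end]
Varint 6: bytes[11:14] = DB F2 6F -> value 1833307 (3 byte(s))
  byte[14]=0xEF cont=1 payload=0x6F=111: acc |= 111<<0 -> acc=111 shift=7
  byte[15]=0x11 cont=0 payload=0x11=17: acc |= 17<<7 -> acc=2287 shift=14 [end]
Varint 7: bytes[14:16] = EF 11 -> value 2287 (2 byte(s))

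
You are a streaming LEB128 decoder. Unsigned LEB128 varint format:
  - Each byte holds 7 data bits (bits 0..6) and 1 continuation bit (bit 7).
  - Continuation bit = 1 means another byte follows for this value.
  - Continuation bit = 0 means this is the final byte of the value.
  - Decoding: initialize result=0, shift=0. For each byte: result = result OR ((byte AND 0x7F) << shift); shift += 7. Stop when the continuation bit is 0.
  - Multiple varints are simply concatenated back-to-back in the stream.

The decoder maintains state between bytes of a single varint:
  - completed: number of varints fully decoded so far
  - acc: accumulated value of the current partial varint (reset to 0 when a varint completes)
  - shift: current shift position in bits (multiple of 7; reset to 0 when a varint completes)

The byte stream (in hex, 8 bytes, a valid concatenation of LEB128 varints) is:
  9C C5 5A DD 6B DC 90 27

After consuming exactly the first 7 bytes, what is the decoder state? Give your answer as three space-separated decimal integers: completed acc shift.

Answer: 2 2140 14

Derivation:
byte[0]=0x9C cont=1 payload=0x1C: acc |= 28<<0 -> completed=0 acc=28 shift=7
byte[1]=0xC5 cont=1 payload=0x45: acc |= 69<<7 -> completed=0 acc=8860 shift=14
byte[2]=0x5A cont=0 payload=0x5A: varint #1 complete (value=1483420); reset -> completed=1 acc=0 shift=0
byte[3]=0xDD cont=1 payload=0x5D: acc |= 93<<0 -> completed=1 acc=93 shift=7
byte[4]=0x6B cont=0 payload=0x6B: varint #2 complete (value=13789); reset -> completed=2 acc=0 shift=0
byte[5]=0xDC cont=1 payload=0x5C: acc |= 92<<0 -> completed=2 acc=92 shift=7
byte[6]=0x90 cont=1 payload=0x10: acc |= 16<<7 -> completed=2 acc=2140 shift=14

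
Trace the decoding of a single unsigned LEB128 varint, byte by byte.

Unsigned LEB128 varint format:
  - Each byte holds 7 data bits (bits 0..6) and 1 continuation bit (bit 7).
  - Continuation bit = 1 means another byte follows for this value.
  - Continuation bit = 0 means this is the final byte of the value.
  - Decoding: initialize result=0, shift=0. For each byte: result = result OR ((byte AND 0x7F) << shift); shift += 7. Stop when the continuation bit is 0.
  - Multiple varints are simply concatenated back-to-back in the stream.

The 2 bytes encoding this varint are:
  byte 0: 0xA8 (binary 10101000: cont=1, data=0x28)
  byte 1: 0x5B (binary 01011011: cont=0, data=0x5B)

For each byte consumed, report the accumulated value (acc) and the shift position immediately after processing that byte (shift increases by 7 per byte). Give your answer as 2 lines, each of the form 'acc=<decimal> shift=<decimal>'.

byte 0=0xA8: payload=0x28=40, contrib = 40<<0 = 40; acc -> 40, shift -> 7
byte 1=0x5B: payload=0x5B=91, contrib = 91<<7 = 11648; acc -> 11688, shift -> 14

Answer: acc=40 shift=7
acc=11688 shift=14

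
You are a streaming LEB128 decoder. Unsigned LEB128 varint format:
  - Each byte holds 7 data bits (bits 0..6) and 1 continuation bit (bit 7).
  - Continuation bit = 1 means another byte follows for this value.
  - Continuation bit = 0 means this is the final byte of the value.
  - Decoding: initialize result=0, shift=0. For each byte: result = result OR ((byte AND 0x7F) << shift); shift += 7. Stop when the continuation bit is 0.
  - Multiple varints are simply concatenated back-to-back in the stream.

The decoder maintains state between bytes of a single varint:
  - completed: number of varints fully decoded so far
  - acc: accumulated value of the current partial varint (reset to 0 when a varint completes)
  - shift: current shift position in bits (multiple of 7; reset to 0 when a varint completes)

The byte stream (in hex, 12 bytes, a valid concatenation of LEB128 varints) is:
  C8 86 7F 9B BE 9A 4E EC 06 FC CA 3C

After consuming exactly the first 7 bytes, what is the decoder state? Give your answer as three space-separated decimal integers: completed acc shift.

Answer: 2 0 0

Derivation:
byte[0]=0xC8 cont=1 payload=0x48: acc |= 72<<0 -> completed=0 acc=72 shift=7
byte[1]=0x86 cont=1 payload=0x06: acc |= 6<<7 -> completed=0 acc=840 shift=14
byte[2]=0x7F cont=0 payload=0x7F: varint #1 complete (value=2081608); reset -> completed=1 acc=0 shift=0
byte[3]=0x9B cont=1 payload=0x1B: acc |= 27<<0 -> completed=1 acc=27 shift=7
byte[4]=0xBE cont=1 payload=0x3E: acc |= 62<<7 -> completed=1 acc=7963 shift=14
byte[5]=0x9A cont=1 payload=0x1A: acc |= 26<<14 -> completed=1 acc=433947 shift=21
byte[6]=0x4E cont=0 payload=0x4E: varint #2 complete (value=164011803); reset -> completed=2 acc=0 shift=0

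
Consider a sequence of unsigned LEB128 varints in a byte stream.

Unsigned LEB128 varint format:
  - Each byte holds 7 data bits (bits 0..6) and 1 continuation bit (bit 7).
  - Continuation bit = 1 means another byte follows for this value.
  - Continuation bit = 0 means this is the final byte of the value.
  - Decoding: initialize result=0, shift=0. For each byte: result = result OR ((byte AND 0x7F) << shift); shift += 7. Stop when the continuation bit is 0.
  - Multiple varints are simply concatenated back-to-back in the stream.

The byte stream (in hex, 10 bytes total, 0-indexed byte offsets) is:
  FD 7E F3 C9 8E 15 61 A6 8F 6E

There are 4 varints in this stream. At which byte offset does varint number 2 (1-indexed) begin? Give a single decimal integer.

  byte[0]=0xFD cont=1 payload=0x7D=125: acc |= 125<<0 -> acc=125 shift=7
  byte[1]=0x7E cont=0 payload=0x7E=126: acc |= 126<<7 -> acc=16253 shift=14 [end]
Varint 1: bytes[0:2] = FD 7E -> value 16253 (2 byte(s))
  byte[2]=0xF3 cont=1 payload=0x73=115: acc |= 115<<0 -> acc=115 shift=7
  byte[3]=0xC9 cont=1 payload=0x49=73: acc |= 73<<7 -> acc=9459 shift=14
  byte[4]=0x8E cont=1 payload=0x0E=14: acc |= 14<<14 -> acc=238835 shift=21
  byte[5]=0x15 cont=0 payload=0x15=21: acc |= 21<<21 -> acc=44279027 shift=28 [end]
Varint 2: bytes[2:6] = F3 C9 8E 15 -> value 44279027 (4 byte(s))
  byte[6]=0x61 cont=0 payload=0x61=97: acc |= 97<<0 -> acc=97 shift=7 [end]
Varint 3: bytes[6:7] = 61 -> value 97 (1 byte(s))
  byte[7]=0xA6 cont=1 payload=0x26=38: acc |= 38<<0 -> acc=38 shift=7
  byte[8]=0x8F cont=1 payload=0x0F=15: acc |= 15<<7 -> acc=1958 shift=14
  byte[9]=0x6E cont=0 payload=0x6E=110: acc |= 110<<14 -> acc=1804198 shift=21 [end]
Varint 4: bytes[7:10] = A6 8F 6E -> value 1804198 (3 byte(s))

Answer: 2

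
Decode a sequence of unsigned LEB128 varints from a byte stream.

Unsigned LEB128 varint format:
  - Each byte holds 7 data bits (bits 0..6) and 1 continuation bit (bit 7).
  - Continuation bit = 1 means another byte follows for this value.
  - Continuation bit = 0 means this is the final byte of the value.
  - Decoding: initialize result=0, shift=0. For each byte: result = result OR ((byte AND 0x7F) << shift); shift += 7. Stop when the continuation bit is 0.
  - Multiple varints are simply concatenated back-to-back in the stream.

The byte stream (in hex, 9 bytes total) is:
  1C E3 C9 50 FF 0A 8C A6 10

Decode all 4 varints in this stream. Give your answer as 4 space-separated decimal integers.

Answer: 28 1320163 1407 267020

Derivation:
  byte[0]=0x1C cont=0 payload=0x1C=28: acc |= 28<<0 -> acc=28 shift=7 [end]
Varint 1: bytes[0:1] = 1C -> value 28 (1 byte(s))
  byte[1]=0xE3 cont=1 payload=0x63=99: acc |= 99<<0 -> acc=99 shift=7
  byte[2]=0xC9 cont=1 payload=0x49=73: acc |= 73<<7 -> acc=9443 shift=14
  byte[3]=0x50 cont=0 payload=0x50=80: acc |= 80<<14 -> acc=1320163 shift=21 [end]
Varint 2: bytes[1:4] = E3 C9 50 -> value 1320163 (3 byte(s))
  byte[4]=0xFF cont=1 payload=0x7F=127: acc |= 127<<0 -> acc=127 shift=7
  byte[5]=0x0A cont=0 payload=0x0A=10: acc |= 10<<7 -> acc=1407 shift=14 [end]
Varint 3: bytes[4:6] = FF 0A -> value 1407 (2 byte(s))
  byte[6]=0x8C cont=1 payload=0x0C=12: acc |= 12<<0 -> acc=12 shift=7
  byte[7]=0xA6 cont=1 payload=0x26=38: acc |= 38<<7 -> acc=4876 shift=14
  byte[8]=0x10 cont=0 payload=0x10=16: acc |= 16<<14 -> acc=267020 shift=21 [end]
Varint 4: bytes[6:9] = 8C A6 10 -> value 267020 (3 byte(s))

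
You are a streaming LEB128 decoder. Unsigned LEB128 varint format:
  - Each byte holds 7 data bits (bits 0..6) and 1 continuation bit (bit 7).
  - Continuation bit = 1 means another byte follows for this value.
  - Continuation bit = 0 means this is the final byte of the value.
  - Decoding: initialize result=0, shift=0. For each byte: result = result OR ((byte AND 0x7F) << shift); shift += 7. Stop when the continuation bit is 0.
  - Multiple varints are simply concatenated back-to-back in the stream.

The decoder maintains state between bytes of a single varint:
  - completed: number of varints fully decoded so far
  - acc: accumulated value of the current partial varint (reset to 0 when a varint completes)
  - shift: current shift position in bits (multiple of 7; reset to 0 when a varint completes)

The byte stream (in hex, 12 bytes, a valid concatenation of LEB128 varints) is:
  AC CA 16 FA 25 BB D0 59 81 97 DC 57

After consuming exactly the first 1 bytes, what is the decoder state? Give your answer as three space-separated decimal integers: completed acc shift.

Answer: 0 44 7

Derivation:
byte[0]=0xAC cont=1 payload=0x2C: acc |= 44<<0 -> completed=0 acc=44 shift=7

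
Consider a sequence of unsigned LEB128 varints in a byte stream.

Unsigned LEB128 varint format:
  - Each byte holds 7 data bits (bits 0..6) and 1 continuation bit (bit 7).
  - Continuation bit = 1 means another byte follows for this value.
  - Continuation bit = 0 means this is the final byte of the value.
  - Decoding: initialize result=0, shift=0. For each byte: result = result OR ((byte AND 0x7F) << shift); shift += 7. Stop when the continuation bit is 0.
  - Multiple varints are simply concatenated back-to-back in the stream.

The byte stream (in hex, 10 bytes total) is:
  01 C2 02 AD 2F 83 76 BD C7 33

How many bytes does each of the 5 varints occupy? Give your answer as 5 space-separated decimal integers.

  byte[0]=0x01 cont=0 payload=0x01=1: acc |= 1<<0 -> acc=1 shift=7 [end]
Varint 1: bytes[0:1] = 01 -> value 1 (1 byte(s))
  byte[1]=0xC2 cont=1 payload=0x42=66: acc |= 66<<0 -> acc=66 shift=7
  byte[2]=0x02 cont=0 payload=0x02=2: acc |= 2<<7 -> acc=322 shift=14 [end]
Varint 2: bytes[1:3] = C2 02 -> value 322 (2 byte(s))
  byte[3]=0xAD cont=1 payload=0x2D=45: acc |= 45<<0 -> acc=45 shift=7
  byte[4]=0x2F cont=0 payload=0x2F=47: acc |= 47<<7 -> acc=6061 shift=14 [end]
Varint 3: bytes[3:5] = AD 2F -> value 6061 (2 byte(s))
  byte[5]=0x83 cont=1 payload=0x03=3: acc |= 3<<0 -> acc=3 shift=7
  byte[6]=0x76 cont=0 payload=0x76=118: acc |= 118<<7 -> acc=15107 shift=14 [end]
Varint 4: bytes[5:7] = 83 76 -> value 15107 (2 byte(s))
  byte[7]=0xBD cont=1 payload=0x3D=61: acc |= 61<<0 -> acc=61 shift=7
  byte[8]=0xC7 cont=1 payload=0x47=71: acc |= 71<<7 -> acc=9149 shift=14
  byte[9]=0x33 cont=0 payload=0x33=51: acc |= 51<<14 -> acc=844733 shift=21 [end]
Varint 5: bytes[7:10] = BD C7 33 -> value 844733 (3 byte(s))

Answer: 1 2 2 2 3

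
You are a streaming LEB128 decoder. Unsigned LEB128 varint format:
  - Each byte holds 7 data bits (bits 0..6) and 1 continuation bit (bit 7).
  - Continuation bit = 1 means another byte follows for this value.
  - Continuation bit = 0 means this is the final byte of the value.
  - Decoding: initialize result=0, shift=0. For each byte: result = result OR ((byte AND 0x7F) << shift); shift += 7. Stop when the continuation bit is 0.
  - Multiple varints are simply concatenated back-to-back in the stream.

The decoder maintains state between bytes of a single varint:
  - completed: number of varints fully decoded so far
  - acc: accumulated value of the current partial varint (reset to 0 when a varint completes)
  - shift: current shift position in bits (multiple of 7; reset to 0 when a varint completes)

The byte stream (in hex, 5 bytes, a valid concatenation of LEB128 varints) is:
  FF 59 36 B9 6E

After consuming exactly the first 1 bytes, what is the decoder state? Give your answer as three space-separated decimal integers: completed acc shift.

Answer: 0 127 7

Derivation:
byte[0]=0xFF cont=1 payload=0x7F: acc |= 127<<0 -> completed=0 acc=127 shift=7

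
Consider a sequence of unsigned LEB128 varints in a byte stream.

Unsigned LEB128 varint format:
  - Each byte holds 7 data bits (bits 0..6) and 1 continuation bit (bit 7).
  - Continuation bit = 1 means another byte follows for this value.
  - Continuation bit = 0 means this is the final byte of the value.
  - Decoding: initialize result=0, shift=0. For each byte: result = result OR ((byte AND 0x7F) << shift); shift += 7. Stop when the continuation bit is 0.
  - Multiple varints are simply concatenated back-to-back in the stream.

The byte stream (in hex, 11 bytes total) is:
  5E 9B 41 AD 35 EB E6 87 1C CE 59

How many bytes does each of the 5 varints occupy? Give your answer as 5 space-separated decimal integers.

Answer: 1 2 2 4 2

Derivation:
  byte[0]=0x5E cont=0 payload=0x5E=94: acc |= 94<<0 -> acc=94 shift=7 [end]
Varint 1: bytes[0:1] = 5E -> value 94 (1 byte(s))
  byte[1]=0x9B cont=1 payload=0x1B=27: acc |= 27<<0 -> acc=27 shift=7
  byte[2]=0x41 cont=0 payload=0x41=65: acc |= 65<<7 -> acc=8347 shift=14 [end]
Varint 2: bytes[1:3] = 9B 41 -> value 8347 (2 byte(s))
  byte[3]=0xAD cont=1 payload=0x2D=45: acc |= 45<<0 -> acc=45 shift=7
  byte[4]=0x35 cont=0 payload=0x35=53: acc |= 53<<7 -> acc=6829 shift=14 [end]
Varint 3: bytes[3:5] = AD 35 -> value 6829 (2 byte(s))
  byte[5]=0xEB cont=1 payload=0x6B=107: acc |= 107<<0 -> acc=107 shift=7
  byte[6]=0xE6 cont=1 payload=0x66=102: acc |= 102<<7 -> acc=13163 shift=14
  byte[7]=0x87 cont=1 payload=0x07=7: acc |= 7<<14 -> acc=127851 shift=21
  byte[8]=0x1C cont=0 payload=0x1C=28: acc |= 28<<21 -> acc=58848107 shift=28 [end]
Varint 4: bytes[5:9] = EB E6 87 1C -> value 58848107 (4 byte(s))
  byte[9]=0xCE cont=1 payload=0x4E=78: acc |= 78<<0 -> acc=78 shift=7
  byte[10]=0x59 cont=0 payload=0x59=89: acc |= 89<<7 -> acc=11470 shift=14 [end]
Varint 5: bytes[9:11] = CE 59 -> value 11470 (2 byte(s))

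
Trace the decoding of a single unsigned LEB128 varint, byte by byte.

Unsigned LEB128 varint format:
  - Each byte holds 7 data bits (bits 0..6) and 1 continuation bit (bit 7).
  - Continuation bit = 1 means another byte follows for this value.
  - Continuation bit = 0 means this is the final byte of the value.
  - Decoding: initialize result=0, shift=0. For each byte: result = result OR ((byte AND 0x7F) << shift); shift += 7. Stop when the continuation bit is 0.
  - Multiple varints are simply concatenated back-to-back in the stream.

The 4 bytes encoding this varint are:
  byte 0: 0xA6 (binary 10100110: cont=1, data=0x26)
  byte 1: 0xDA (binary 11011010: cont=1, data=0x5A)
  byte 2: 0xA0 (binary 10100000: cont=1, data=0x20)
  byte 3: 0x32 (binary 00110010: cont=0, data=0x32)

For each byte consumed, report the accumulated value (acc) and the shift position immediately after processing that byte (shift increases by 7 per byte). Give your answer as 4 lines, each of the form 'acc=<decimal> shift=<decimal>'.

Answer: acc=38 shift=7
acc=11558 shift=14
acc=535846 shift=21
acc=105393446 shift=28

Derivation:
byte 0=0xA6: payload=0x26=38, contrib = 38<<0 = 38; acc -> 38, shift -> 7
byte 1=0xDA: payload=0x5A=90, contrib = 90<<7 = 11520; acc -> 11558, shift -> 14
byte 2=0xA0: payload=0x20=32, contrib = 32<<14 = 524288; acc -> 535846, shift -> 21
byte 3=0x32: payload=0x32=50, contrib = 50<<21 = 104857600; acc -> 105393446, shift -> 28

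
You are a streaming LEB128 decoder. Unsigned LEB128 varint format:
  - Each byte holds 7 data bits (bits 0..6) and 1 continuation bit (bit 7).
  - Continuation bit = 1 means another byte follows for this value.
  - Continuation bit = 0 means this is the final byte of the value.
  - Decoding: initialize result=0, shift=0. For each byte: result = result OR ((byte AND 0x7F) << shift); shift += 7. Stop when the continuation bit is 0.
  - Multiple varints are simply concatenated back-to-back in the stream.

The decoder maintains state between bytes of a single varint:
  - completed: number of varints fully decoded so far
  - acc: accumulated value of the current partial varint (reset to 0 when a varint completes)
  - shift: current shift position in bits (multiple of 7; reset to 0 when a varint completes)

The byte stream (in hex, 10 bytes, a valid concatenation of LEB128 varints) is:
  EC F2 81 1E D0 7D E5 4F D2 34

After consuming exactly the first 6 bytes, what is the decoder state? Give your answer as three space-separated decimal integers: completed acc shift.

Answer: 2 0 0

Derivation:
byte[0]=0xEC cont=1 payload=0x6C: acc |= 108<<0 -> completed=0 acc=108 shift=7
byte[1]=0xF2 cont=1 payload=0x72: acc |= 114<<7 -> completed=0 acc=14700 shift=14
byte[2]=0x81 cont=1 payload=0x01: acc |= 1<<14 -> completed=0 acc=31084 shift=21
byte[3]=0x1E cont=0 payload=0x1E: varint #1 complete (value=62945644); reset -> completed=1 acc=0 shift=0
byte[4]=0xD0 cont=1 payload=0x50: acc |= 80<<0 -> completed=1 acc=80 shift=7
byte[5]=0x7D cont=0 payload=0x7D: varint #2 complete (value=16080); reset -> completed=2 acc=0 shift=0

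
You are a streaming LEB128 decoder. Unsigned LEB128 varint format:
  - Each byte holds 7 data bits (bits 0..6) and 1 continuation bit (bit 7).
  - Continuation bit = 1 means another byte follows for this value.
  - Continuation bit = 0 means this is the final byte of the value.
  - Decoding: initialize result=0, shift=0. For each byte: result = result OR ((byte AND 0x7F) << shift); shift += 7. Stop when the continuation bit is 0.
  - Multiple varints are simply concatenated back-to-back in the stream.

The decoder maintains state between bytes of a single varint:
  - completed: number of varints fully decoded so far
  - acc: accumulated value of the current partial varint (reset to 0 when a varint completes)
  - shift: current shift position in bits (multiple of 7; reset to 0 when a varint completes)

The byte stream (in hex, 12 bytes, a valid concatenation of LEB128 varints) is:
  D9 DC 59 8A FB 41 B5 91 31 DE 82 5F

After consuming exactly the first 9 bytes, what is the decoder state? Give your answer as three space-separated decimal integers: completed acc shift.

byte[0]=0xD9 cont=1 payload=0x59: acc |= 89<<0 -> completed=0 acc=89 shift=7
byte[1]=0xDC cont=1 payload=0x5C: acc |= 92<<7 -> completed=0 acc=11865 shift=14
byte[2]=0x59 cont=0 payload=0x59: varint #1 complete (value=1470041); reset -> completed=1 acc=0 shift=0
byte[3]=0x8A cont=1 payload=0x0A: acc |= 10<<0 -> completed=1 acc=10 shift=7
byte[4]=0xFB cont=1 payload=0x7B: acc |= 123<<7 -> completed=1 acc=15754 shift=14
byte[5]=0x41 cont=0 payload=0x41: varint #2 complete (value=1080714); reset -> completed=2 acc=0 shift=0
byte[6]=0xB5 cont=1 payload=0x35: acc |= 53<<0 -> completed=2 acc=53 shift=7
byte[7]=0x91 cont=1 payload=0x11: acc |= 17<<7 -> completed=2 acc=2229 shift=14
byte[8]=0x31 cont=0 payload=0x31: varint #3 complete (value=805045); reset -> completed=3 acc=0 shift=0

Answer: 3 0 0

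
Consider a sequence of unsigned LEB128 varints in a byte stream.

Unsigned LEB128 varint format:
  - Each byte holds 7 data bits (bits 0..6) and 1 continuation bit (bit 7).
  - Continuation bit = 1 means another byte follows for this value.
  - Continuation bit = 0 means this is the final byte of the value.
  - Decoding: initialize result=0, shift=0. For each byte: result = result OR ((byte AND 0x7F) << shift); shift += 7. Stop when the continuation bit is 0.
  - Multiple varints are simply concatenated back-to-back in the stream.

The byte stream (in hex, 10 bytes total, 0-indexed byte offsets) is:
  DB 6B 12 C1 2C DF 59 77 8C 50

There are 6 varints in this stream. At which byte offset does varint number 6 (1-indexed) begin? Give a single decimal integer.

  byte[0]=0xDB cont=1 payload=0x5B=91: acc |= 91<<0 -> acc=91 shift=7
  byte[1]=0x6B cont=0 payload=0x6B=107: acc |= 107<<7 -> acc=13787 shift=14 [end]
Varint 1: bytes[0:2] = DB 6B -> value 13787 (2 byte(s))
  byte[2]=0x12 cont=0 payload=0x12=18: acc |= 18<<0 -> acc=18 shift=7 [end]
Varint 2: bytes[2:3] = 12 -> value 18 (1 byte(s))
  byte[3]=0xC1 cont=1 payload=0x41=65: acc |= 65<<0 -> acc=65 shift=7
  byte[4]=0x2C cont=0 payload=0x2C=44: acc |= 44<<7 -> acc=5697 shift=14 [end]
Varint 3: bytes[3:5] = C1 2C -> value 5697 (2 byte(s))
  byte[5]=0xDF cont=1 payload=0x5F=95: acc |= 95<<0 -> acc=95 shift=7
  byte[6]=0x59 cont=0 payload=0x59=89: acc |= 89<<7 -> acc=11487 shift=14 [end]
Varint 4: bytes[5:7] = DF 59 -> value 11487 (2 byte(s))
  byte[7]=0x77 cont=0 payload=0x77=119: acc |= 119<<0 -> acc=119 shift=7 [end]
Varint 5: bytes[7:8] = 77 -> value 119 (1 byte(s))
  byte[8]=0x8C cont=1 payload=0x0C=12: acc |= 12<<0 -> acc=12 shift=7
  byte[9]=0x50 cont=0 payload=0x50=80: acc |= 80<<7 -> acc=10252 shift=14 [end]
Varint 6: bytes[8:10] = 8C 50 -> value 10252 (2 byte(s))

Answer: 8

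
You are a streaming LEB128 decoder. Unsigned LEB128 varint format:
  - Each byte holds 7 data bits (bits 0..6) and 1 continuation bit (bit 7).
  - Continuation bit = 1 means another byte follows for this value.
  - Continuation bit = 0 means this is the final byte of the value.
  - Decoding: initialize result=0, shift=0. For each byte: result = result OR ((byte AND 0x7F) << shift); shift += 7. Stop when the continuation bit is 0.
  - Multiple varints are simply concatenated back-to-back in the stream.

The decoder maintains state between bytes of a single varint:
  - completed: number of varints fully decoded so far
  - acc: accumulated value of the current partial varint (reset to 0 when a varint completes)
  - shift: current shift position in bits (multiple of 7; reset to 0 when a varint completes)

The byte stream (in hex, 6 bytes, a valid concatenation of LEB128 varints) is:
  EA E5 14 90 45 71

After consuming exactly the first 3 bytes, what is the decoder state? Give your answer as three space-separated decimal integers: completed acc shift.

Answer: 1 0 0

Derivation:
byte[0]=0xEA cont=1 payload=0x6A: acc |= 106<<0 -> completed=0 acc=106 shift=7
byte[1]=0xE5 cont=1 payload=0x65: acc |= 101<<7 -> completed=0 acc=13034 shift=14
byte[2]=0x14 cont=0 payload=0x14: varint #1 complete (value=340714); reset -> completed=1 acc=0 shift=0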